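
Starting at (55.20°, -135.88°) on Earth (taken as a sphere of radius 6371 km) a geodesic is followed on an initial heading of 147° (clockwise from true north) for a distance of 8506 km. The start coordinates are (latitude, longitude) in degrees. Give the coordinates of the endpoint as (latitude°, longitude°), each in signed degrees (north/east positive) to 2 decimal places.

-15.88°, -102.47°

Angular distance δ = d/R = 8506/6371 = 1.33511 rad; initial bearing θ = 2.5656 rad.
sin φ₂ = sin φ₁ cos δ + cos φ₁ sin δ cos θ = (0.8211)(0.2335) + (0.5707)(0.9724)(-0.8387) = -0.2737, so φ₂ = -15.88°.
Δλ = atan2(sin θ sin δ cos φ₁, cos δ − sin φ₁ sin φ₂) = atan2(0.3022, 0.4582) = 33.408°.
λ₂ = -135.880° + 33.408° = -102.47°.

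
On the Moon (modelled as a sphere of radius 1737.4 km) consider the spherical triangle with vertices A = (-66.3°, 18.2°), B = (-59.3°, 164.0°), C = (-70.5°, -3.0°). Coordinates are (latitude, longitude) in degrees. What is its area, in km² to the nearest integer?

214154 km²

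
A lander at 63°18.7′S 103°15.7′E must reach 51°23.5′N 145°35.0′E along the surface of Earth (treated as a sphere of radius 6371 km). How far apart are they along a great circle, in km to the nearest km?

With latitudes φ₁ = -63.312°, φ₂ = 51.392° and longitude difference Δλ = 42.322°:
cos c = sin φ₁ sin φ₂ + cos φ₁ cos φ₂ cos Δλ = (-0.8935)(0.7814) + (0.4491)(0.6240)(0.7394) = -0.49096,
so c = arccos(-0.49096) = 2.08399 rad.
Distance = R·c = 6371 × 2.0840 ≈ 13277 km.

13277 km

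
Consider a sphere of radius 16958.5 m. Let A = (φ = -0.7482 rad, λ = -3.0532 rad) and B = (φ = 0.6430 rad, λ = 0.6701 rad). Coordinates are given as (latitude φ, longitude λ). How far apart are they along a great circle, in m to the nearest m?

45550 m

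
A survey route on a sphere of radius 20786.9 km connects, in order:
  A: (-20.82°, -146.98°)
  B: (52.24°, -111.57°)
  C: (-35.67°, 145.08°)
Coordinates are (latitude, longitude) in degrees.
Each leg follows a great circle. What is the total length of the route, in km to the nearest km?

Leg A→B: central angle 1.3842 rad, distance 28773.6 km.
Leg B→C: central angle 2.1845 rad, distance 45408.2 km.
Total: 28773.6 + 45408.2 ≈ 74182 km.

74182 km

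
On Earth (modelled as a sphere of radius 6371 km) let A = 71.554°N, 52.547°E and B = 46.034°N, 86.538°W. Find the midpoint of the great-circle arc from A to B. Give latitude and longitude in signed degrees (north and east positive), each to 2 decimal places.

73.31°, -62.06°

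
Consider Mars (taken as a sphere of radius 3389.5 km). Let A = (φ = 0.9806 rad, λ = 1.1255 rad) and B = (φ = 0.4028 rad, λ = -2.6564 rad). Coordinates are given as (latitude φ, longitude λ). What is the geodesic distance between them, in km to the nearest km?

Let φ₁ = 0.9806 rad, φ₂ = 0.4028 rad, and Δλ = 2.5013 rad.
Haversine: a = sin²(Δφ/2) + cos φ₁ cos φ₂ sin²(Δλ/2) = 0.0812 + (0.5565)(0.9200)(0.9010) = 0.54244.
Central angle c = 2·arcsin(√a) = 1.65578 rad.
Distance = R·c = 3389.5 × 1.6558 ≈ 5612 km.

5612 km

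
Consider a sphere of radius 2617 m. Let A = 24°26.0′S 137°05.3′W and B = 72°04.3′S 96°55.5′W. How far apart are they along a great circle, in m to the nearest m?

2401 m

With latitudes φ₁ = -24.433°, φ₂ = -72.072° and longitude difference Δλ = 40.163°:
cos c = sin φ₁ sin φ₂ + cos φ₁ cos φ₂ cos Δλ = (-0.4136)(-0.9514) + (0.9104)(0.3078)(0.7642) = 0.60773,
so c = arccos(0.60773) = 0.91760 rad.
Distance = R·c = 2617 × 0.9176 ≈ 2401 m.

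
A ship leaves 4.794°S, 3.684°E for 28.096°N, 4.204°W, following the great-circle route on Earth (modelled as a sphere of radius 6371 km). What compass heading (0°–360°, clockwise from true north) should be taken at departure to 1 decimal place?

Δλ = -7.888° = -0.1377 rad.
y = sin Δλ · cos φ₂ = (-0.1372)(0.8822) = -0.1211
x = cos φ₁ sin φ₂ − sin φ₁ cos φ₂ cos Δλ = (0.9965)(0.4710) − (-0.0836)(0.8822)(0.9905) = 0.5423
θ = atan2(y, x) = -12.58°; adding 360° gives 347.4°.

347.4°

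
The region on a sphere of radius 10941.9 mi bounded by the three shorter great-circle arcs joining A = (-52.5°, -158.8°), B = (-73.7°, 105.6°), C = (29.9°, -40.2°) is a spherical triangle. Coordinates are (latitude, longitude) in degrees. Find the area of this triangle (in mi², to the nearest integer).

201960408 mi²

Side lengths (central angles): a = 2.3181, b = 2.2759, c = 0.7306 rad; semiperimeter s = 2.6623.
By l'Huilier's theorem, tan(E/4) = √[tan(s/2) tan((s−a)/2) tan((s−b)/2) tan((s−c)/2)], giving spherical excess E = 1.6869 rad.
Area = E·R² = 1.6869 × (10941.9)² ≈ 201960408 mi².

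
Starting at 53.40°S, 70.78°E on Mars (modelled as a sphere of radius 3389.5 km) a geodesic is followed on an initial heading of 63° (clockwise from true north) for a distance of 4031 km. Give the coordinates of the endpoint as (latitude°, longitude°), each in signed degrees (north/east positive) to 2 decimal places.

-2.73°, 126.66°

Angular distance δ = d/R = 4031/3389.5 = 1.18926 rad; initial bearing θ = 1.0996 rad.
sin φ₂ = sin φ₁ cos δ + cos φ₁ sin δ cos θ = (-0.8028)(0.3723) + (0.5962)(0.9281)(0.4540) = -0.0477, so φ₂ = -2.73°.
Δλ = atan2(sin θ sin δ cos φ₁, cos δ − sin φ₁ sin φ₂) = atan2(0.4930, 0.3340) = 55.882°.
λ₂ = 70.780° + 55.882° = 126.66°.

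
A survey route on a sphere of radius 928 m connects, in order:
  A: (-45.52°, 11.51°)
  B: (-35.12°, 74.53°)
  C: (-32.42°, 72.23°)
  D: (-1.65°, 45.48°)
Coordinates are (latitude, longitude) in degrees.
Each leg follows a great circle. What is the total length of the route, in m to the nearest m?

Leg A→B: central angle 0.8360 rad, distance 775.8 m.
Leg B→C: central angle 0.0577 rad, distance 53.6 m.
Leg C→D: central angle 0.6936 rad, distance 643.7 m.
Total: 775.8 + 53.6 + 643.7 ≈ 1473 m.

1473 m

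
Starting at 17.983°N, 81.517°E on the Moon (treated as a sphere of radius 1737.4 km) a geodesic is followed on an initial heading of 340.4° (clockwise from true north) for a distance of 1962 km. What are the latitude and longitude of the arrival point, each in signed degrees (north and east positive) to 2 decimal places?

70.40°, 16.84°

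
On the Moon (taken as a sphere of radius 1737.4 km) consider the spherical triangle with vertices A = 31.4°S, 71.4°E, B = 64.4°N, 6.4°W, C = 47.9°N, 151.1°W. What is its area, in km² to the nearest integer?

Side lengths (central angles): a = 1.1233, b = 2.5124, c = 1.9735 rad; semiperimeter s = 2.8046.
By l'Huilier's theorem, tan(E/4) = √[tan(s/2) tan((s−a)/2) tan((s−b)/2) tan((s−c)/2)], giving spherical excess E = 2.3139 rad.
Area = E·R² = 2.3139 × (1737.4)² ≈ 6984509 km².

6984509 km²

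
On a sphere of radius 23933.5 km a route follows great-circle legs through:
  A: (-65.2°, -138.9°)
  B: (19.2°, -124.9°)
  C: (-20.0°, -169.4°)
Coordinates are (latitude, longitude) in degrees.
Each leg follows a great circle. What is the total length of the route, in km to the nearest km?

60031 km

Leg A→B: central angle 1.4849 rad, distance 35538.2 km.
Leg B→C: central angle 1.0234 rad, distance 24493.3 km.
Total: 35538.2 + 24493.3 ≈ 60031 km.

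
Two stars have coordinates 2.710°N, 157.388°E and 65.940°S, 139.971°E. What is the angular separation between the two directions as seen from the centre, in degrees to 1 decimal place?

Let φ₁ = 0.0473 rad, φ₂ = -1.1509 rad, and Δλ = -0.3040 rad.
cos c = sin φ₁ sin φ₂ + cos φ₁ cos φ₂ cos Δλ = (0.0473)(-0.9131) + (0.9989)(0.4077)(0.9542) = 0.34539,
so c = arccos(0.34539) = 1.21814 rad.
So the angular separation is 69.8°.

69.8°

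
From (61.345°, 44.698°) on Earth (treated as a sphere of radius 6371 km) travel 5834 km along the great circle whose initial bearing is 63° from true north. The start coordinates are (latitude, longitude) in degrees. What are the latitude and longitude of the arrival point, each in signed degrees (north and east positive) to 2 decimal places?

45.01°, 136.63°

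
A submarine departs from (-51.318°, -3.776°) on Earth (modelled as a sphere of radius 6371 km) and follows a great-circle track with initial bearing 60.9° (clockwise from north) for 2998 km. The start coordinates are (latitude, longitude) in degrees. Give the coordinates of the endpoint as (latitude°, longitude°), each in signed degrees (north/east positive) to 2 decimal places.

-33.92°, 24.74°

Angular distance δ = d/R = 2998/6371 = 0.47057 rad; initial bearing θ = 1.0629 rad.
sin φ₂ = sin φ₁ cos δ + cos φ₁ sin δ cos θ = (-0.7806)(0.8913) + (0.6250)(0.4534)(0.4863) = -0.5580, so φ₂ = -33.92°.
Δλ = atan2(sin θ sin δ cos φ₁, cos δ − sin φ₁ sin φ₂) = atan2(0.2476, 0.4557) = 28.515°.
λ₂ = -3.776° + 28.515° = 24.74°.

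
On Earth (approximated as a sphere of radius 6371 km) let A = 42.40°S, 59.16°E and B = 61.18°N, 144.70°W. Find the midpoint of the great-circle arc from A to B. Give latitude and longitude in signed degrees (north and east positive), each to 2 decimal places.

Central angle δ = 2.7296 rad. Interpolating on the sphere with fraction f = 0.5:
P = [sin((1−f)δ)·A + sin(fδ)·B] / sin δ = 2.4447·A + 2.4447·B in Cartesian coordinates,
giving P = (-0.0363, 0.8690, 0.4934), i.e. latitude 29.57°, longitude 92.39°.

29.57°, 92.39°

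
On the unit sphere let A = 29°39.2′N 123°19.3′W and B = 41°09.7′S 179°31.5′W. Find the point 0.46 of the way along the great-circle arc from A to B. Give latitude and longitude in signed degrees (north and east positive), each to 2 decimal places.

Central angle δ = 1.5325 rad. Interpolating on the sphere with fraction f = 0.46:
P = [sin((1−f)δ)·A + sin(fδ)·B] / sin δ = 0.7368·A + 0.6485·B in Cartesian coordinates,
giving P = (-0.8399, -0.5391, -0.0623), i.e. latitude -3.57°, longitude -147.31°.

-3.57°, -147.31°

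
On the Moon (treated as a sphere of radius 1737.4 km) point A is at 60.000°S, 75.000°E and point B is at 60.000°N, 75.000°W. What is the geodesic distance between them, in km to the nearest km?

With latitudes φ₁ = -60.000°, φ₂ = 60.000° and longitude difference Δλ = -150.000°:
cos c = sin φ₁ sin φ₂ + cos φ₁ cos φ₂ cos Δλ = (-0.8660)(0.8660) + (0.5000)(0.5000)(-0.8660) = -0.96651,
so c = arccos(-0.96651) = 2.88205 rad.
Distance = R·c = 1737.4 × 2.8820 ≈ 5007 km.

5007 km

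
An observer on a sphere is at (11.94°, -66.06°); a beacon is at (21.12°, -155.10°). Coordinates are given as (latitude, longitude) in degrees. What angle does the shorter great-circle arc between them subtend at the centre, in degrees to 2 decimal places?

84.85°

Let φ₁ = 0.2084 rad, φ₂ = 0.3686 rad, and Δλ = -1.5540 rad.
cos c = sin φ₁ sin φ₂ + cos φ₁ cos φ₂ cos Δλ = (0.2069)(0.3603) + (0.9784)(0.9328)(0.0168) = 0.08984,
so c = arccos(0.08984) = 1.48084 rad.
So the angular separation is 84.85°.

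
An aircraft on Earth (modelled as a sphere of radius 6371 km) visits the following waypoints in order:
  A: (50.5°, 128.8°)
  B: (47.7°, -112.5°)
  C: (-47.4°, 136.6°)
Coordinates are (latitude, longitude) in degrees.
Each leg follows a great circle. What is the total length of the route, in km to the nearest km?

22636 km

Leg A→B: central angle 1.1970 rad, distance 7626.2 km.
Leg B→C: central angle 2.3560 rad, distance 15009.9 km.
Total: 7626.2 + 15009.9 ≈ 22636 km.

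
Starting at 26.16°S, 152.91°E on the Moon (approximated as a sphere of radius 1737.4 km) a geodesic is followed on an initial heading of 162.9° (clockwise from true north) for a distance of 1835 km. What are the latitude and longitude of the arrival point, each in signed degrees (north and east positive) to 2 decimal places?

-74.53°, -133.42°

Angular distance δ = d/R = 1835/1737.4 = 1.05618 rad; initial bearing θ = 2.8431 rad.
sin φ₂ = sin φ₁ cos δ + cos φ₁ sin δ cos θ = (-0.4409)(0.4922) + (0.8976)(0.8705)(-0.9558) = -0.9638, so φ₂ = -74.53°.
Δλ = atan2(sin θ sin δ cos φ₁, cos δ − sin φ₁ sin φ₂) = atan2(0.2297, 0.0673) = 73.674°.
λ₂ = 152.910° + 73.674° = 226.58° → -133.42° after wrapping to (−180°, 180°].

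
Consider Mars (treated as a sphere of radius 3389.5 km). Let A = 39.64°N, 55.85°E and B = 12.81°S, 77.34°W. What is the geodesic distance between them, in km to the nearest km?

Let φ₁ = 0.6918 rad, φ₂ = -0.2236 rad, and Δλ = -2.3246 rad.
cos c = sin φ₁ sin φ₂ + cos φ₁ cos φ₂ cos Δλ = (0.6380)(-0.2217) + (0.7701)(0.9751)(-0.6844) = -0.65538,
so c = arccos(-0.65538) = 2.28548 rad.
Distance = R·c = 3389.5 × 2.2855 ≈ 7747 km.

7747 km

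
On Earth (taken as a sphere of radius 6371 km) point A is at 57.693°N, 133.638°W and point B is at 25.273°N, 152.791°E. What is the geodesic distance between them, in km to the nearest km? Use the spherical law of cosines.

6690 km

With latitudes φ₁ = 57.693°, φ₂ = 25.273° and longitude difference Δλ = -73.571°:
cos c = sin φ₁ sin φ₂ + cos φ₁ cos φ₂ cos Δλ = (0.8452)(0.4269) + (0.5345)(0.9043)(0.2828) = 0.49753,
so c = arccos(0.49753) = 1.05005 rad.
Distance = R·c = 6371 × 1.0500 ≈ 6690 km.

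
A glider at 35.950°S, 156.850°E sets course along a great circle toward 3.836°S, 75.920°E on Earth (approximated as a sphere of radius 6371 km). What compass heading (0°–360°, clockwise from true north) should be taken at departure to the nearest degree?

Δλ = -80.930° = -1.4125 rad.
y = sin Δλ · cos φ₂ = (-0.9875)(0.9978) = -0.9853
x = cos φ₁ sin φ₂ − sin φ₁ cos φ₂ cos Δλ = (0.8095)(-0.0669) − (-0.5871)(0.9978)(0.1576) = 0.0382
θ = atan2(y, x) = -87.78°; adding 360° gives 272°.

272°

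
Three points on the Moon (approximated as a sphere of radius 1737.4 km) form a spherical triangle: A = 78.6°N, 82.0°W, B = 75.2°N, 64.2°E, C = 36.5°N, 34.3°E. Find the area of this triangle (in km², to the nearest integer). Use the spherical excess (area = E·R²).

Side lengths (central angles): a = 0.7180, b = 1.0325, c = 0.4376 rad; semiperimeter s = 1.0940.
By l'Huilier's theorem, tan(E/4) = √[tan(s/2) tan((s−a)/2) tan((s−b)/2) tan((s−c)/2)], giving spherical excess E = 0.1394 rad.
Area = E·R² = 0.1394 × (1737.4)² ≈ 420657 km².

420657 km²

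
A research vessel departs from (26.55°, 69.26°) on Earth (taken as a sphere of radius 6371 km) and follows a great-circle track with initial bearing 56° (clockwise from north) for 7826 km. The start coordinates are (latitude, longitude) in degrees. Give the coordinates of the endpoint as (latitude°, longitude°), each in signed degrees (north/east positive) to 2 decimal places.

Angular distance δ = d/R = 7826/6371 = 1.22838 rad; initial bearing θ = 0.9774 rad.
sin φ₂ = sin φ₁ cos δ + cos φ₁ sin δ cos θ = (0.4470)(0.3358) + (0.8945)(0.9419)(0.5592) = 0.6213, so φ₂ = 38.41°.
Δλ = atan2(sin θ sin δ cos φ₁, cos δ − sin φ₁ sin φ₂) = atan2(0.6986, 0.0581) = 85.248°.
λ₂ = 69.260° + 85.248° = 154.51°.

38.41°, 154.51°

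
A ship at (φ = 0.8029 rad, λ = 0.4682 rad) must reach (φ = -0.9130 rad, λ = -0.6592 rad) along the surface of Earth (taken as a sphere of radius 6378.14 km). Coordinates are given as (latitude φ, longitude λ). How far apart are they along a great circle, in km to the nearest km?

With latitudes φ₁ = 46.003°, φ₂ = -52.311° and longitude difference Δλ = -64.595°:
Haversine: a = sin²(Δφ/2) + cos φ₁ cos φ₂ sin²(Δλ/2) = 0.5723 + (0.6946)(0.6114)(0.2855) = 0.69354.
Central angle c = 2·arcsin(√a) = 1.96826 rad.
Distance = R·c = 6378.14 × 1.9683 ≈ 12554 km.

12554 km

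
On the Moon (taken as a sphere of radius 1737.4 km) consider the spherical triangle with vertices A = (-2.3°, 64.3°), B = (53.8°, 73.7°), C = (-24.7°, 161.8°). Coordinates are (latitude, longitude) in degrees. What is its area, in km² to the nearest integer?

Side lengths (central angles): a = 1.8959, b = 1.6727, c = 0.9886 rad; semiperimeter s = 2.2786.
By l'Huilier's theorem, tan(E/4) = √[tan(s/2) tan((s−a)/2) tan((s−b)/2) tan((s−c)/2)], giving spherical excess E = 1.2191 rad.
Area = E·R² = 1.2191 × (1737.4)² ≈ 3679791 km².

3679791 km²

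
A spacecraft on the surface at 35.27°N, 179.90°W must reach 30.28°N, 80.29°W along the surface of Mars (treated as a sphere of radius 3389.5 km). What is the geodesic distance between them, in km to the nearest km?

4733 km

In radians: φ₁ = 0.6156, φ₂ = 0.5285, Δλ = 99.610° = 1.7385 rad.
cos c = sin φ₁ sin φ₂ + cos φ₁ cos φ₂ cos Δλ = (0.5774)(0.5042) + (0.8164)(0.8636)(-0.1669) = 0.17345,
so c = arccos(0.17345) = 1.39646 rad.
Distance = R·c = 3389.5 × 1.3965 ≈ 4733 km.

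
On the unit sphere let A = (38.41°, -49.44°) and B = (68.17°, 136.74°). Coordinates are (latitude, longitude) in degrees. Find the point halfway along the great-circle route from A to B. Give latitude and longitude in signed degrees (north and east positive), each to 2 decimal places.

74.98°, -54.96°

The central angle between A and B is δ = 1.2797 rad.
With f = 0.5, the slerp weights are sin((1−f)δ)/sin δ = 0.6233 and sin(fδ)/sin δ = 0.6233.
Weighted sum of the unit vectors: (0.6233)·(0.5095,-0.5953,0.6213) + (0.6233)·(-0.2708,0.2548,0.9283) = (0.1488, -0.2122, 0.9658).
Converting back: φ = atan2(z, √(x²+y²)) = 74.98°, λ = atan2(y, x) = -54.96°.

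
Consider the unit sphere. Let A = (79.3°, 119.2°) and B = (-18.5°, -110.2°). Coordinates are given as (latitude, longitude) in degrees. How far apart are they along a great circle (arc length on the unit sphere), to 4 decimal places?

Let φ₁ = 1.3840 rad, φ₂ = -0.3229 rad, and Δλ = 2.2794 rad.
cos c = sin φ₁ sin φ₂ + cos φ₁ cos φ₂ cos Δλ = (0.9826)(-0.3173) + (0.1857)(0.9483)(-0.6508) = -0.42637,
so c = arccos(-0.42637) = 2.01127 rad.
On the unit sphere the arc length equals the central angle: 2.0113.

2.0113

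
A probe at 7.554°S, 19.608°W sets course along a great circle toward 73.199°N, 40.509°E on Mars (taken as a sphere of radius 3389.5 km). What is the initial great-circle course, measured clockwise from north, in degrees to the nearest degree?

Δλ = 60.117° = 1.0492 rad.
y = sin Δλ · cos φ₂ = (0.8670)(0.2890) = 0.2506
x = cos φ₁ sin φ₂ − sin φ₁ cos φ₂ cos Δλ = (0.9913)(0.9573) − (-0.1315)(0.2890)(0.4982) = 0.9679
θ = atan2(y, x) = 14.52°, so the bearing is 15°.

15°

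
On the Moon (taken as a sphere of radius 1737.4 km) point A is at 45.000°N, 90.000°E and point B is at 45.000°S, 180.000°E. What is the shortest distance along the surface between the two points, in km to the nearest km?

3639 km

With latitudes φ₁ = 45.000°, φ₂ = -45.000° and longitude difference Δλ = 90.000°:
cos c = sin φ₁ sin φ₂ + cos φ₁ cos φ₂ cos Δλ = (0.7071)(-0.7071) + (0.7071)(0.7071)(0.0000) = -0.50000,
so c = arccos(-0.50000) = 2.09440 rad.
Distance = R·c = 1737.4 × 2.0944 ≈ 3639 km.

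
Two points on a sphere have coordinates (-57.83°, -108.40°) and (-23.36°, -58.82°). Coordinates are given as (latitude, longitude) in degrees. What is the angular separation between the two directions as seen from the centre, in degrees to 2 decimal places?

49.27°

With latitudes φ₁ = -57.830°, φ₂ = -23.360° and longitude difference Δλ = 49.580°:
Haversine: a = sin²(Δφ/2) + cos φ₁ cos φ₂ sin²(Δλ/2) = 0.0878 + (0.5324)(0.9180)(0.1758) = 0.17372.
Central angle c = 2·arcsin(√a) = 0.85984 rad.
So the angular separation is 49.27°.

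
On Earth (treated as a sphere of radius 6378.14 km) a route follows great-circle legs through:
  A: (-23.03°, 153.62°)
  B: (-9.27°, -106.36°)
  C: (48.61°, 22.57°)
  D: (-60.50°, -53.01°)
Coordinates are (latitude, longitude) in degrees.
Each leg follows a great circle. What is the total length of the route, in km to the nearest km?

Leg A→B: central angle 1.6660 rad, distance 10625.7 km.
Leg B→C: central angle 2.1304 rad, distance 13588.3 km.
Leg C→D: central angle 2.1796 rad, distance 13901.8 km.
Total: 10625.7 + 13588.3 + 13901.8 ≈ 38116 km.

38116 km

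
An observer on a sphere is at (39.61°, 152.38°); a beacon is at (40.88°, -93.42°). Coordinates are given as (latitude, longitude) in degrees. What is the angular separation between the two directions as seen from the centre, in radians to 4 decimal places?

With latitudes φ₁ = 39.610°, φ₂ = 40.880° and longitude difference Δλ = 114.200°:
cos c = sin φ₁ sin φ₂ + cos φ₁ cos φ₂ cos Δλ = (0.6376)(0.6545) + (0.7704)(0.7561)(-0.4099) = 0.17849,
so c = arccos(0.17849) = 1.39134 rad.
So the angular separation is 1.3913 rad.

1.3913 rad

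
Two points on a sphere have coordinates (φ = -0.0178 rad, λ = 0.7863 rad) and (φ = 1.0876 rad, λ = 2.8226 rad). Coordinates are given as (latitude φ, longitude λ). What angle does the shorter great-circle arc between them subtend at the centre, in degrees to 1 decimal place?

103.0°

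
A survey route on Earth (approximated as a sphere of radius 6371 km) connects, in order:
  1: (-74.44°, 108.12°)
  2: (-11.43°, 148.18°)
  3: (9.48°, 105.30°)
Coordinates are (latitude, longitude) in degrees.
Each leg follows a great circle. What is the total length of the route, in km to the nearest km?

Leg 1→2: central angle 1.1678 rad, distance 7440.3 km.
Leg 2→3: central angle 0.8287 rad, distance 5280.0 km.
Total: 7440.3 + 5280.0 ≈ 12720 km.

12720 km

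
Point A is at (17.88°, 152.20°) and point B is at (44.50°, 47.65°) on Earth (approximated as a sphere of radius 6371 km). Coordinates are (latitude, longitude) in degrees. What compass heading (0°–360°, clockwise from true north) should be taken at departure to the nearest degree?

316°

With φ₁ = 0.3121, φ₂ = 0.7767, Δλ = -1.8247 rad, the forward-azimuth formula gives
θ = atan2( sin Δλ cos φ₂ , cos φ₁ sin φ₂ − sin φ₁ cos φ₂ cos Δλ ) = atan2(-0.6904, 0.7221) = -43.71°.
Adding 360° brings this into [0°, 360°): 316°.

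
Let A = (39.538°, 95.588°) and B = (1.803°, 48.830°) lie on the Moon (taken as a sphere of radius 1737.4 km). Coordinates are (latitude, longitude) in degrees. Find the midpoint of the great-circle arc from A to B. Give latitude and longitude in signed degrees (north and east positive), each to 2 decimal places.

The central angle between A and B is δ = 0.9907 rad.
With f = 0.5, the slerp weights are sin((1−f)δ)/sin δ = 0.5683 and sin(fδ)/sin δ = 0.5683.
Weighted sum of the unit vectors: (0.5683)·(-0.0751,0.7675,0.6366) + (0.5683)·(0.6580,0.7524,0.0315) = (0.3313, 0.8638, 0.3797).
Converting back: φ = atan2(z, √(x²+y²)) = 22.31°, λ = atan2(y, x) = 69.02°.

22.31°, 69.02°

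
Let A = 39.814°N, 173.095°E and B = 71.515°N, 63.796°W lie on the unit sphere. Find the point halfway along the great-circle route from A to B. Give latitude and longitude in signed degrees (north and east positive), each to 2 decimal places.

67.70°, -162.85°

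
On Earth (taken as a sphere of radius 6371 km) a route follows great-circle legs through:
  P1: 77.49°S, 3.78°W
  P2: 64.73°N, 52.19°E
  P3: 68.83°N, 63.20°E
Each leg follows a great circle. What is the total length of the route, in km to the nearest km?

16920 km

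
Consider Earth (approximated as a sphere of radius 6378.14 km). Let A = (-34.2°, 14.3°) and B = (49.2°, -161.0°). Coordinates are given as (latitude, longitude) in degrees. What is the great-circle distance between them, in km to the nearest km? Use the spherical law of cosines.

With latitudes φ₁ = -34.200°, φ₂ = 49.200° and longitude difference Δλ = -175.300°:
cos c = sin φ₁ sin φ₂ + cos φ₁ cos φ₂ cos Δλ = (-0.5621)(0.7570) + (0.8271)(0.6534)(-0.9966) = -0.96411,
so c = arccos(-0.96411) = 2.87286 rad.
Distance = R·c = 6378.14 × 2.8729 ≈ 18324 km.

18324 km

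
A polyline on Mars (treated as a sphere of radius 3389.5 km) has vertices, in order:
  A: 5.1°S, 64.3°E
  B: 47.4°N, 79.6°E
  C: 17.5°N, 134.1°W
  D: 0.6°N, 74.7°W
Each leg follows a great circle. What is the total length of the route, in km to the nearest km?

Leg A→B: central angle 0.9461 rad, distance 3206.7 km.
Leg B→C: central angle 1.8920 rad, distance 6413.0 km.
Leg C→D: central angle 1.0603 rad, distance 3593.9 km.
Total: 3206.7 + 6413.0 + 3593.9 ≈ 13214 km.

13214 km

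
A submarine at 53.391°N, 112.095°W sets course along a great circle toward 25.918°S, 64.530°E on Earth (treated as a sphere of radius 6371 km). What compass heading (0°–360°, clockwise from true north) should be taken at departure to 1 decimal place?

Δλ = 176.625° = 3.0827 rad.
y = sin Δλ · cos φ₂ = (0.0589)(0.8994) = 0.0529
x = cos φ₁ sin φ₂ − sin φ₁ cos φ₂ cos Δλ = (0.5964)(-0.4371) − (0.8027)(0.8994)(-0.9983) = 0.4601
θ = atan2(y, x) = 6.57°, so the bearing is 6.6°.

6.6°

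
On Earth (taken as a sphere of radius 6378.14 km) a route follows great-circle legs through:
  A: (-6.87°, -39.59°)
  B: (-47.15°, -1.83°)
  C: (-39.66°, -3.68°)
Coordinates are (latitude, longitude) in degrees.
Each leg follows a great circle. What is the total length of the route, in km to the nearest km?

6588 km

Leg A→B: central angle 0.9001 rad, distance 5741.3 km.
Leg B→C: central angle 0.1328 rad, distance 847.0 km.
Total: 5741.3 + 847.0 ≈ 6588 km.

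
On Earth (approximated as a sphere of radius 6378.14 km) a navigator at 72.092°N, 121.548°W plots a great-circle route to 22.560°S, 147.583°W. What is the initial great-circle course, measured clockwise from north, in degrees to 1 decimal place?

204.1°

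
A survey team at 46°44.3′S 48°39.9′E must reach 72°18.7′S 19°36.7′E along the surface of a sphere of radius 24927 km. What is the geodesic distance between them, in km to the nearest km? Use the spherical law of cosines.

12554 km

With latitudes φ₁ = -46.738°, φ₂ = -72.312° and longitude difference Δλ = -29.053°:
cos c = sin φ₁ sin φ₂ + cos φ₁ cos φ₂ cos Δλ = (-0.7282)(-0.9527) + (0.6853)(0.3038)(0.8742) = 0.87583,
so c = arccos(0.87583) = 0.50364 rad.
Distance = R·c = 24927 × 0.5036 ≈ 12554 km.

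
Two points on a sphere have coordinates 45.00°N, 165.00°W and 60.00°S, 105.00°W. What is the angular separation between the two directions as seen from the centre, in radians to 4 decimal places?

2.0215 rad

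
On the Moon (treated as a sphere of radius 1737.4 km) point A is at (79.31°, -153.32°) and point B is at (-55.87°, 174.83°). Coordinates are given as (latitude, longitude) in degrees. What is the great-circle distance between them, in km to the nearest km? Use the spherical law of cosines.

4138 km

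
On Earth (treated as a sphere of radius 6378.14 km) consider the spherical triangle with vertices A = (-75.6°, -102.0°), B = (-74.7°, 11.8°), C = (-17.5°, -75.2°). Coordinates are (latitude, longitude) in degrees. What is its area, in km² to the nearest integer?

Side lengths (central angles): a = 1.2627, b = 1.0438, c = 0.4329 rad; semiperimeter s = 1.3697.
By l'Huilier's theorem, tan(E/4) = √[tan(s/2) tan((s−a)/2) tan((s−b)/2) tan((s−c)/2)], giving spherical excess E = 0.2409 rad.
Area = E·R² = 0.2409 × (6378.14)² ≈ 9800796 km².

9800796 km²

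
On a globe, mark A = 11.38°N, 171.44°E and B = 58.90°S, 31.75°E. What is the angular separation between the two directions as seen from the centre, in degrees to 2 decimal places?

123.72°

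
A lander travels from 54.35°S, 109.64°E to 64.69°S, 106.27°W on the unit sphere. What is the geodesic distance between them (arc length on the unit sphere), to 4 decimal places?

1.0089

Let φ₁ = -0.9486 rad, φ₂ = -1.1291 rad, and Δλ = 2.5148 rad.
cos c = sin φ₁ sin φ₂ + cos φ₁ cos φ₂ cos Δλ = (-0.8126)(-0.9040) + (0.5828)(0.4275)(-0.8099) = 0.53278,
so c = arccos(0.53278) = 1.00892 rad.
On the unit sphere the arc length equals the central angle: 1.0089.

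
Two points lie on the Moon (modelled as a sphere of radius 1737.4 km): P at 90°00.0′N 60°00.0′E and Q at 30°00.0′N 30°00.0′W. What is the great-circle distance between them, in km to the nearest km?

1819 km

With latitudes φ₁ = 90.000°, φ₂ = 30.000° and longitude difference Δλ = -90.000°:
Haversine: a = sin²(Δφ/2) + cos φ₁ cos φ₂ sin²(Δλ/2) = 0.2500 + (0.0000)(0.8660)(0.5000) = 0.25000.
Central angle c = 2·arcsin(√a) = 1.04720 rad.
Distance = R·c = 1737.4 × 1.0472 ≈ 1819 km.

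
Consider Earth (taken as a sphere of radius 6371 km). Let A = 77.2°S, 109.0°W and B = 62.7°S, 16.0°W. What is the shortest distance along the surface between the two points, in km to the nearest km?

3397 km

Let φ₁ = -1.3474 rad, φ₂ = -1.0943 rad, and Δλ = 1.6232 rad.
cos c = sin φ₁ sin φ₂ + cos φ₁ cos φ₂ cos Δλ = (-0.9751)(-0.8886) + (0.2215)(0.4586)(-0.0523) = 0.86122,
so c = arccos(0.86122) = 0.53314 rad.
Distance = R·c = 6371 × 0.5331 ≈ 3397 km.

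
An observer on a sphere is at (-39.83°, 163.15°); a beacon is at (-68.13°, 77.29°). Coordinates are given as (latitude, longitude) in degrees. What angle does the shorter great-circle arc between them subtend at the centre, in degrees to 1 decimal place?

52.0°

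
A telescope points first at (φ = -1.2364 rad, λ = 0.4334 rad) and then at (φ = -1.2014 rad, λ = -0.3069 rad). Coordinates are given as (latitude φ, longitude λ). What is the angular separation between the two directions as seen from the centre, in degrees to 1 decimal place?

In radians: φ₁ = -1.2364, φ₂ = -1.2014, Δλ = -42.416° = -0.7403 rad.
Haversine: a = sin²(Δφ/2) + cos φ₁ cos φ₂ sin²(Δλ/2) = 0.0003 + (0.3282)(0.3611)(0.1309) = 0.01581.
Central angle c = 2·arcsin(√a) = 0.25217 rad.
So the angular separation is 14.4°.

14.4°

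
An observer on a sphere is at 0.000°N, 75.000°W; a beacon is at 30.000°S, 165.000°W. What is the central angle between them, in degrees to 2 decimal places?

90.00°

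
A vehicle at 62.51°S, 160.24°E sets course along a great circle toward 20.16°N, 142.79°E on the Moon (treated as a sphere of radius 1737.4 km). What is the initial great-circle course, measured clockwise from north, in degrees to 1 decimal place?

343.6°

With φ₁ = -1.0910, φ₂ = 0.3519, Δλ = -0.3046 rad, the forward-azimuth formula gives
θ = atan2( sin Δλ cos φ₂ , cos φ₁ sin φ₂ − sin φ₁ cos φ₂ cos Δλ ) = atan2(-0.2815, 0.9535) = -16.45°.
Adding 360° brings this into [0°, 360°): 343.6°.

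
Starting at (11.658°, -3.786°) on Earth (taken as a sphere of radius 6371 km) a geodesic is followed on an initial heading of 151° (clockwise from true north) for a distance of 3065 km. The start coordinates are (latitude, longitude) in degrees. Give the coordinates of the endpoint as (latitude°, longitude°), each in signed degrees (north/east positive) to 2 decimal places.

Angular distance δ = d/R = 3065/6371 = 0.48109 rad; initial bearing θ = 2.6354 rad.
sin φ₂ = sin φ₁ cos δ + cos φ₁ sin δ cos θ = (0.2021)(0.8865) + (0.9794)(0.4627)(-0.8746) = -0.2172, so φ₂ = -12.55°.
Δλ = atan2(sin θ sin δ cos φ₁, cos δ − sin φ₁ sin φ₂) = atan2(0.2197, 0.9304) = 13.287°.
λ₂ = -3.786° + 13.287° = 9.50°.

-12.55°, 9.50°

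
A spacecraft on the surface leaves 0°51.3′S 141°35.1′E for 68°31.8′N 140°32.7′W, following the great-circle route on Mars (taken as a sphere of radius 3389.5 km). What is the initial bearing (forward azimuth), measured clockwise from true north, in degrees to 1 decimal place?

21.0°

Δλ = 77.870° = 1.3591 rad.
y = sin Δλ · cos φ₂ = (0.9777)(0.3660) = 0.3578
x = cos φ₁ sin φ₂ − sin φ₁ cos φ₂ cos Δλ = (0.9999)(0.9306) − (-0.0149)(0.3660)(0.2101) = 0.9317
θ = atan2(y, x) = 21.01°, so the bearing is 21.0°.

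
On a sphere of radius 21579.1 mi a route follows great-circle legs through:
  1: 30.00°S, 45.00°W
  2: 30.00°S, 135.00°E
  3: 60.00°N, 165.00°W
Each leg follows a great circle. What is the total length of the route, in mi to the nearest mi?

83801 mi

Leg 1→2: central angle 2.0944 rad, distance 45195.2 mi.
Leg 2→3: central angle 1.7890 rad, distance 38605.7 mi.
Total: 45195.2 + 38605.7 ≈ 83801 mi.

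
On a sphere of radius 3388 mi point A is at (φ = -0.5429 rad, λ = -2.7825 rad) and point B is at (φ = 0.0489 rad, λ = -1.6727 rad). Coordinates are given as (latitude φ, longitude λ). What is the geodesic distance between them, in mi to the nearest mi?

4092 mi

In radians: φ₁ = -0.5429, φ₂ = 0.0489, Δλ = 63.587° = 1.1098 rad.
Haversine: a = sin²(Δφ/2) + cos φ₁ cos φ₂ sin²(Δλ/2) = 0.0850 + (0.8562)(0.9988)(0.2776) = 0.32241.
Central angle c = 2·arcsin(√a) = 1.20770 rad.
Distance = R·c = 3388 × 1.2077 ≈ 4092 mi.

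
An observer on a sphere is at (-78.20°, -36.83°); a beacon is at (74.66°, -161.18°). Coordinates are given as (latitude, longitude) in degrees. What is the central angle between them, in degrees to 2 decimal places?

Let φ₁ = -1.3648 rad, φ₂ = 1.3031 rad, and Δλ = -2.1703 rad.
Haversine: a = sin²(Δφ/2) + cos φ₁ cos φ₂ sin²(Δλ/2) = 0.9449 + (0.2045)(0.2645)(0.7821) = 0.98726.
Central angle c = 2·arcsin(√a) = 2.91536 rad.
So the angular separation is 167.04°.

167.04°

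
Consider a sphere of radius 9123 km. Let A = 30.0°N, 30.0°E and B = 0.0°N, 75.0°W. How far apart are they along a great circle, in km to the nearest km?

In radians: φ₁ = 0.5236, φ₂ = 0.0000, Δλ = -105.000° = -1.8326 rad.
cos c = sin φ₁ sin φ₂ + cos φ₁ cos φ₂ cos Δλ = (0.5000)(0.0000) + (0.8660)(1.0000)(-0.2588) = -0.22414,
so c = arccos(-0.22414) = 1.79686 rad.
Distance = R·c = 9123 × 1.7969 ≈ 16393 km.

16393 km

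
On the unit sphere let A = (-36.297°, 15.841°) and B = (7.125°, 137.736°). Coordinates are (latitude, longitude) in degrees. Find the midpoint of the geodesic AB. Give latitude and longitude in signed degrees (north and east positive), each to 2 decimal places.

Central angle δ = 2.0898 rad. Interpolating on the sphere with fraction f = 0.5:
P = [sin((1−f)δ)·A + sin(fδ)·B] / sin δ = 0.9960·A + 0.9960·B in Cartesian coordinates,
giving P = (0.0408, 0.8838, -0.4661), i.e. latitude -27.78°, longitude 87.35°.

-27.78°, 87.35°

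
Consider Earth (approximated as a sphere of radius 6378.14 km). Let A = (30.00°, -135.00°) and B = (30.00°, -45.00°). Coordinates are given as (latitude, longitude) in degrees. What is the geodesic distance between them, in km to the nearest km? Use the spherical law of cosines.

Let φ₁ = 0.5236 rad, φ₂ = 0.5236 rad, and Δλ = 1.5708 rad.
cos c = sin φ₁ sin φ₂ + cos φ₁ cos φ₂ cos Δλ = (0.5000)(0.5000) + (0.8660)(0.8660)(0.0000) = 0.25000,
so c = arccos(0.25000) = 1.31812 rad.
Distance = R·c = 6378.14 × 1.3181 ≈ 8407 km.

8407 km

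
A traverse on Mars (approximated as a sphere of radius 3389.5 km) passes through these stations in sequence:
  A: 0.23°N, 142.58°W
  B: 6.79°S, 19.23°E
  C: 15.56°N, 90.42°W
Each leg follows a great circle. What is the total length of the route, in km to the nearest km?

16055 km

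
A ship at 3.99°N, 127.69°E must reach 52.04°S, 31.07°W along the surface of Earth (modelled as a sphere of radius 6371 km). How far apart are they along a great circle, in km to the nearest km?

With latitudes φ₁ = 3.990°, φ₂ = -52.040° and longitude difference Δλ = -158.760°:
cos c = sin φ₁ sin φ₂ + cos φ₁ cos φ₂ cos Δλ = (0.0696)(-0.7884) + (0.9976)(0.6151)(-0.9321) = -0.62680,
so c = arccos(-0.62680) = 2.24823 rad.
Distance = R·c = 6371 × 2.2482 ≈ 14324 km.

14324 km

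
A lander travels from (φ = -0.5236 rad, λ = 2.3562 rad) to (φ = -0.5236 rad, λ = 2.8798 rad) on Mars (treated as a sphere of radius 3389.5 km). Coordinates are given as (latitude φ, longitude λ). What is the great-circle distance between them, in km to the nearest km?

In radians: φ₁ = -0.5236, φ₂ = -0.5236, Δλ = 30.000° = 0.5236 rad.
Haversine: a = sin²(Δφ/2) + cos φ₁ cos φ₂ sin²(Δλ/2) = 0.0000 + (0.8660)(0.8660)(0.0670) = 0.05024.
Central angle c = 2·arcsin(√a) = 0.45213 rad.
Distance = R·c = 3389.5 × 0.4521 ≈ 1532 km.

1532 km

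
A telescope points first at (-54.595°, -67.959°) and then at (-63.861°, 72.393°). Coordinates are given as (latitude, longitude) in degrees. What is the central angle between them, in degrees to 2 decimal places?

With latitudes φ₁ = -54.595°, φ₂ = -63.861° and longitude difference Δλ = 140.352°:
Haversine: a = sin²(Δφ/2) + cos φ₁ cos φ₂ sin²(Δλ/2) = 0.0065 + (0.5794)(0.4406)(0.8850) = 0.23240.
Central angle c = 2·arcsin(√a) = 1.00606 rad.
So the angular separation is 57.64°.

57.64°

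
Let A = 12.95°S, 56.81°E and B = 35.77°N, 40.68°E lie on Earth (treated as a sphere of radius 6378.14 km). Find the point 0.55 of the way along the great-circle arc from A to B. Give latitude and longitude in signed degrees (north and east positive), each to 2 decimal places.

13.96°, 48.73°

Central angle δ = 0.8910 rad. Interpolating on the sphere with fraction f = 0.55:
P = [sin((1−f)δ)·A + sin(fδ)·B] / sin δ = 0.5019·A + 0.6052·B in Cartesian coordinates,
giving P = (0.6401, 0.7294, 0.2413), i.e. latitude 13.96°, longitude 48.73°.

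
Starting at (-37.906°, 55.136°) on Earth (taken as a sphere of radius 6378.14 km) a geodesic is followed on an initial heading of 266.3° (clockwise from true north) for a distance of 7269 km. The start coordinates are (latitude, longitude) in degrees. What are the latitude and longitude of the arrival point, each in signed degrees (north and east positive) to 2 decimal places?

-17.64°, -16.91°

Angular distance δ = d/R = 7269/6378.14 = 1.13967 rad; initial bearing θ = 4.6478 rad.
sin φ₂ = sin φ₁ cos δ + cos φ₁ sin δ cos θ = (-0.6144)(0.4179) + (0.7890)(0.9085)(-0.0645) = -0.3030, so φ₂ = -17.64°.
Δλ = atan2(sin θ sin δ cos φ₁, cos δ − sin φ₁ sin φ₂) = atan2(-0.7153, 0.2317) = -72.050°.
λ₂ = 55.136° − 72.050° = -16.91°.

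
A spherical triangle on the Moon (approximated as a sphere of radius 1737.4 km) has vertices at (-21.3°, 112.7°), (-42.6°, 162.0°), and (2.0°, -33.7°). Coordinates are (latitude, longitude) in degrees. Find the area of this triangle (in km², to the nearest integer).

7034281 km²

Side lengths (central angles): a = 2.3918, b = 2.4787, c = 0.8050 rad; semiperimeter s = 2.8378.
By l'Huilier's theorem, tan(E/4) = √[tan(s/2) tan((s−a)/2) tan((s−b)/2) tan((s−c)/2)], giving spherical excess E = 2.3303 rad.
Area = E·R² = 2.3303 × (1737.4)² ≈ 7034281 km².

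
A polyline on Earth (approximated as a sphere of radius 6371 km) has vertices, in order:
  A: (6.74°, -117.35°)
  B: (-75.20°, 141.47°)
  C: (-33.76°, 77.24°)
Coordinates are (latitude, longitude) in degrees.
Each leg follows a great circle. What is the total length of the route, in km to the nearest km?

16717 km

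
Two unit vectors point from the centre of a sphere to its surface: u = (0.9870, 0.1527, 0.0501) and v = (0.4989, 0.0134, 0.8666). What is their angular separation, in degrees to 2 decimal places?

57.46°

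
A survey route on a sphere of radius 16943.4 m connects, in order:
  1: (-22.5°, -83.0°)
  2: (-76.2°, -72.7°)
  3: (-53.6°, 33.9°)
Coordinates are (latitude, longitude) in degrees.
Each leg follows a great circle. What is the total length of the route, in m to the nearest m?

28423 m

Leg 1→2: central angle 0.9416 rad, distance 15954.6 m.
Leg 2→3: central angle 0.7359 rad, distance 12468.8 m.
Total: 15954.6 + 12468.8 ≈ 28423 m.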